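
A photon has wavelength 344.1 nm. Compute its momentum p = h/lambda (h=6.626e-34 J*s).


p = h / lambda
= 6.626e-34 / (344.1e-9)
= 6.626e-34 / 3.4410e-07
= 1.9256e-27 kg*m/s

1.9256e-27


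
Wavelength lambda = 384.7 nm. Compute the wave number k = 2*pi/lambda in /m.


k = 2 * pi / lambda
= 6.2832 / (384.7e-9)
= 6.2832 / 3.8470e-07
= 1.6333e+07 /m

1.6333e+07


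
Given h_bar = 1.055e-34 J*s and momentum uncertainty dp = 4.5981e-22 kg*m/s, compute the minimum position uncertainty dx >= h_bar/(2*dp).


dx = h_bar / (2 * dp)
= 1.055e-34 / (2 * 4.5981e-22)
= 1.055e-34 / 9.1962e-22
= 1.1472e-13 m

1.1472e-13


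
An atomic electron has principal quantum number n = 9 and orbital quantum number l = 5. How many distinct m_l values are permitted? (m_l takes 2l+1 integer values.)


m_l ranges from -l to +l in integer steps
So m_l goes from -5 to +5
Count = 2l + 1 = 2*5 + 1
= 11

11


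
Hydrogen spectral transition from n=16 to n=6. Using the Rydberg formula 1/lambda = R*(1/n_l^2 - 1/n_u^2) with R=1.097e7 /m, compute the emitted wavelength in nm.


1/lambda = R * (1/n_l^2 - 1/n_u^2)
= 1.097e7 * (1/6^2 - 1/16^2)
= 1.097e7 * (0.027778 - 0.003906)
= 1.097e7 * 0.023872
= 2.6187e+05 /m
lambda = 1 / 2.6187e+05 = 3818.679 nm

3818.679


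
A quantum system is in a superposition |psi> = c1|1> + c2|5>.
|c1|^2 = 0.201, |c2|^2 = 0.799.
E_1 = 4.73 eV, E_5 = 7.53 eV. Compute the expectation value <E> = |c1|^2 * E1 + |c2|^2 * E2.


<E> = |c1|^2 * E1 + |c2|^2 * E2
= 0.201 * 4.73 + 0.799 * 7.53
= 0.9507 + 6.0165
= 6.9672 eV

6.9672


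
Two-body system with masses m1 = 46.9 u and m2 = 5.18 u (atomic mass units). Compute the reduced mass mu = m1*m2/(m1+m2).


mu = m1 * m2 / (m1 + m2)
= 46.9 * 5.18 / (46.9 + 5.18)
= 242.942 / 52.08
= 4.6648 u

4.6648


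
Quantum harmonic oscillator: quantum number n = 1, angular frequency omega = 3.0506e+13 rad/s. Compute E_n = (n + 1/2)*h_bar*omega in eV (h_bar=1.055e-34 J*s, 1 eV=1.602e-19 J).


E = (n + 1/2) * h_bar * omega
= (1 + 0.5) * 1.055e-34 * 3.0506e+13
= 1.5 * 3.2184e-21
= 4.8276e-21 J
= 0.0301 eV

0.0301


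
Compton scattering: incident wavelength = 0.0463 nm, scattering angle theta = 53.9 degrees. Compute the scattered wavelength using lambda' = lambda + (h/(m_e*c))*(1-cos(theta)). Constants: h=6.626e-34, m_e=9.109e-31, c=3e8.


Compton wavelength: h/(m_e*c) = 2.4247e-12 m
d_lambda = 2.4247e-12 * (1 - cos(53.9 deg))
= 2.4247e-12 * 0.410804
= 9.9608e-13 m = 0.000996 nm
lambda' = 0.0463 + 0.000996
= 0.047296 nm

0.047296


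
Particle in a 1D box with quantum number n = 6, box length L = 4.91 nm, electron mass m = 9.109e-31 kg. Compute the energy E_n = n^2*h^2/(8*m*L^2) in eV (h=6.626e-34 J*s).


E = n^2 * h^2 / (8 * m * L^2)
= 6^2 * (6.626e-34)^2 / (8 * 9.109e-31 * (4.91e-9)^2)
= 36 * 4.3904e-67 / (8 * 9.109e-31 * 2.4108e-17)
= 8.9967e-20 J
= 0.5616 eV

0.5616


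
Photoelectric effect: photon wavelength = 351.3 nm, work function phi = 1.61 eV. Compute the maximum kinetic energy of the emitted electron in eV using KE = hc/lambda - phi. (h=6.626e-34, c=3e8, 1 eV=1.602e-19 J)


E_photon = hc / lambda
= (6.626e-34)(3e8) / (351.3e-9)
= 5.6584e-19 J
= 3.5321 eV
KE = E_photon - phi
= 3.5321 - 1.61
= 1.9221 eV

1.9221


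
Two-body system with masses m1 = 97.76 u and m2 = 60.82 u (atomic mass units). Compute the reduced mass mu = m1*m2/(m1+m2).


mu = m1 * m2 / (m1 + m2)
= 97.76 * 60.82 / (97.76 + 60.82)
= 5945.7632 / 158.58
= 37.4938 u

37.4938


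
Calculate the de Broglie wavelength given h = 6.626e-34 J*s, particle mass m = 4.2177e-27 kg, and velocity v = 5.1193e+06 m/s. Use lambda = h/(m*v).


lambda = h / (m * v)
= 6.626e-34 / (4.2177e-27 * 5.1193e+06)
= 6.626e-34 / 2.1592e-20
= 3.0688e-14 m

3.0688e-14


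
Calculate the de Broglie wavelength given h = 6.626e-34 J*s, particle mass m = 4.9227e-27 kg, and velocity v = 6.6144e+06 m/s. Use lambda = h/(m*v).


lambda = h / (m * v)
= 6.626e-34 / (4.9227e-27 * 6.6144e+06)
= 6.626e-34 / 3.2561e-20
= 2.0350e-14 m

2.0350e-14


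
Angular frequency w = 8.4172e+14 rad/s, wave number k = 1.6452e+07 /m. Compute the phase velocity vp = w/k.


vp = w / k
= 8.4172e+14 / 1.6452e+07
= 5.1162e+07 m/s

5.1162e+07


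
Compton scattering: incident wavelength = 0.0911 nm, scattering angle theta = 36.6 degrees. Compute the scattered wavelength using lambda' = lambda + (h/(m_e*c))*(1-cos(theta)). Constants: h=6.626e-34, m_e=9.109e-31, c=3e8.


Compton wavelength: h/(m_e*c) = 2.4247e-12 m
d_lambda = 2.4247e-12 * (1 - cos(36.6 deg))
= 2.4247e-12 * 0.197183
= 4.7811e-13 m = 0.000478 nm
lambda' = 0.0911 + 0.000478
= 0.091578 nm

0.091578


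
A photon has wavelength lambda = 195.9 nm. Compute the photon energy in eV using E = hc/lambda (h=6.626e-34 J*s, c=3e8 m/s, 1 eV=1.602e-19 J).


E = hc / lambda
= (6.626e-34)(3e8) / (195.9e-9)
= 1.9878e-25 / 1.9590e-07
= 1.0147e-18 J
Converting to eV: 1.0147e-18 / 1.602e-19
= 6.334 eV

6.334


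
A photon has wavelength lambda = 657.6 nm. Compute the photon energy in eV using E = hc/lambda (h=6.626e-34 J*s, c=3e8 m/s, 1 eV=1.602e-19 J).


E = hc / lambda
= (6.626e-34)(3e8) / (657.6e-9)
= 1.9878e-25 / 6.5760e-07
= 3.0228e-19 J
Converting to eV: 3.0228e-19 / 1.602e-19
= 1.8869 eV

1.8869


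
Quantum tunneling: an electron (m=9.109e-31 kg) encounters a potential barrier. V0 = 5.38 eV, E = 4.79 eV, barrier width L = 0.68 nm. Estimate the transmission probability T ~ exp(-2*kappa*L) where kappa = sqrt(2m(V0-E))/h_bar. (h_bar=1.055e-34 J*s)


V0 - E = 0.59 eV = 9.4518e-20 J
kappa = sqrt(2 * m * (V0-E)) / h_bar
= sqrt(2 * 9.109e-31 * 9.4518e-20) / 1.055e-34
= 3.9333e+09 /m
2*kappa*L = 2 * 3.9333e+09 * 0.68e-9
= 5.3493
T = exp(-5.3493) = 4.751645e-03

4.751645e-03


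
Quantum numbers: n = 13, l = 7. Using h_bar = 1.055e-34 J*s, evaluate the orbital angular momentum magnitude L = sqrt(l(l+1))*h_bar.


L = sqrt(l*(l+1)) * h_bar
= sqrt(7 * 8) * 1.055e-34
= sqrt(56) * 1.055e-34
= 7.4833 * 1.055e-34
= 7.8949e-34 J*s

7.8949e-34


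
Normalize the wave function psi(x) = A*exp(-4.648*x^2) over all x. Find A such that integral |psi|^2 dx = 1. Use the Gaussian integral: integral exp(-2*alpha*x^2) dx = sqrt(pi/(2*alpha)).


integral |psi|^2 dx = A^2 * sqrt(pi/(2*alpha)) = 1
A^2 = sqrt(2*alpha/pi)
= sqrt(2 * 4.648 / pi)
= 1.720177
A = sqrt(1.720177)
= 1.3116

1.3116


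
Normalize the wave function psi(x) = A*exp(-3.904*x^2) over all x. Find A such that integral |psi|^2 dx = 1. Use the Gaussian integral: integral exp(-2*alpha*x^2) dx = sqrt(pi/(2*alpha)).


integral |psi|^2 dx = A^2 * sqrt(pi/(2*alpha)) = 1
A^2 = sqrt(2*alpha/pi)
= sqrt(2 * 3.904 / pi)
= 1.576504
A = sqrt(1.576504)
= 1.2556

1.2556


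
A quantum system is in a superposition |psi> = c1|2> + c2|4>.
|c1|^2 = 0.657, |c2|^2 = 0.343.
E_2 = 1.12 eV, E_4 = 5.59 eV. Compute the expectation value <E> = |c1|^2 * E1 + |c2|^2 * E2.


<E> = |c1|^2 * E1 + |c2|^2 * E2
= 0.657 * 1.12 + 0.343 * 5.59
= 0.7358 + 1.9174
= 2.6532 eV

2.6532


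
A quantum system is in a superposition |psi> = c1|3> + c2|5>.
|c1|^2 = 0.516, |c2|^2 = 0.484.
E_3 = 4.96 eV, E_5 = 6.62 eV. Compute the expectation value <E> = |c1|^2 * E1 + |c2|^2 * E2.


<E> = |c1|^2 * E1 + |c2|^2 * E2
= 0.516 * 4.96 + 0.484 * 6.62
= 2.5594 + 3.2041
= 5.7634 eV

5.7634


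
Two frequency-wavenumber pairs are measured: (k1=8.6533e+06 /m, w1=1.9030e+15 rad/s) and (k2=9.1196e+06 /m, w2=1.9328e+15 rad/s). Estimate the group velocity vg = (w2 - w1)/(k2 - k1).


vg = (w2 - w1) / (k2 - k1)
= (1.9328e+15 - 1.9030e+15) / (9.1196e+06 - 8.6533e+06)
= 2.9800e+13 / 4.6630e+05
= 6.3907e+07 m/s

6.3907e+07


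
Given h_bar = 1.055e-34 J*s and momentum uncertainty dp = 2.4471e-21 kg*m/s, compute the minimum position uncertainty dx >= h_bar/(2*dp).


dx = h_bar / (2 * dp)
= 1.055e-34 / (2 * 2.4471e-21)
= 1.055e-34 / 4.8942e-21
= 2.1556e-14 m

2.1556e-14


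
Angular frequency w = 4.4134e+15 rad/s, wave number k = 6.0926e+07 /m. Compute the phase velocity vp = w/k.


vp = w / k
= 4.4134e+15 / 6.0926e+07
= 7.2439e+07 m/s

7.2439e+07


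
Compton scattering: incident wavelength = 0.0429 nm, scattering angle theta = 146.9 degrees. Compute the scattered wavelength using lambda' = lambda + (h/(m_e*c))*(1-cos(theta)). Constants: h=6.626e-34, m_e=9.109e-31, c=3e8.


Compton wavelength: h/(m_e*c) = 2.4247e-12 m
d_lambda = 2.4247e-12 * (1 - cos(146.9 deg))
= 2.4247e-12 * 1.837719
= 4.4559e-12 m = 0.004456 nm
lambda' = 0.0429 + 0.004456
= 0.047356 nm

0.047356


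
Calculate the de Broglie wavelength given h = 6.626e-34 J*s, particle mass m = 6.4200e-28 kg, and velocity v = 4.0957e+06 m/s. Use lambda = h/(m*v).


lambda = h / (m * v)
= 6.626e-34 / (6.4200e-28 * 4.0957e+06)
= 6.626e-34 / 2.6294e-21
= 2.5199e-13 m

2.5199e-13


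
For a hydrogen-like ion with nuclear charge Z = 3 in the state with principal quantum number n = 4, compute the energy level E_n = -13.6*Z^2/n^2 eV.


E_n = -13.6 * Z^2 / n^2
= -13.6 * 3^2 / 4^2
= -13.6 * 9 / 16
= -7.65 eV

-7.65


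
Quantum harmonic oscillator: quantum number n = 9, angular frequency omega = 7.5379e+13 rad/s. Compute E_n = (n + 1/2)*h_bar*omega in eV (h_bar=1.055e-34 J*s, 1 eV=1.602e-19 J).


E = (n + 1/2) * h_bar * omega
= (9 + 0.5) * 1.055e-34 * 7.5379e+13
= 9.5 * 7.9525e-21
= 7.5549e-20 J
= 0.4716 eV

0.4716


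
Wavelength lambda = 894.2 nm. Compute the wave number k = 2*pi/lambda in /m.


k = 2 * pi / lambda
= 6.2832 / (894.2e-9)
= 6.2832 / 8.9420e-07
= 7.0266e+06 /m

7.0266e+06


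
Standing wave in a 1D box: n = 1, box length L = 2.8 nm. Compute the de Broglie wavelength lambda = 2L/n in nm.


lambda = 2L / n
= 2 * 2.8 / 1
= 5.6 / 1
= 5.6 nm

5.6


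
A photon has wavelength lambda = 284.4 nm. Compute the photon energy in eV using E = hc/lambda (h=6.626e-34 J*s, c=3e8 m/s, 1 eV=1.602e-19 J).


E = hc / lambda
= (6.626e-34)(3e8) / (284.4e-9)
= 1.9878e-25 / 2.8440e-07
= 6.9895e-19 J
Converting to eV: 6.9895e-19 / 1.602e-19
= 4.363 eV

4.363


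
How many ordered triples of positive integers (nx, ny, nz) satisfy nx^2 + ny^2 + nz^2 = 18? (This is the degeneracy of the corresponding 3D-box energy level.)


Enumerate all (nx, ny, nz) with nx^2 + ny^2 + nz^2 = 18:
(1,1,4)
(1,4,1)
(4,1,1)
Total degeneracy = 3

3


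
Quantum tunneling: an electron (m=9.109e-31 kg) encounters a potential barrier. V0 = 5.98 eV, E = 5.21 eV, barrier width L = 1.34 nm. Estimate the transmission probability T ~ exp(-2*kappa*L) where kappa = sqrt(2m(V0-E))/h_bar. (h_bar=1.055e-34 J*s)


V0 - E = 0.77 eV = 1.2335e-19 J
kappa = sqrt(2 * m * (V0-E)) / h_bar
= sqrt(2 * 9.109e-31 * 1.2335e-19) / 1.055e-34
= 4.4934e+09 /m
2*kappa*L = 2 * 4.4934e+09 * 1.34e-9
= 12.0423
T = exp(-12.0423) = 5.889755e-06

5.889755e-06


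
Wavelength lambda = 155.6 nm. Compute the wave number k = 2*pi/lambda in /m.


k = 2 * pi / lambda
= 6.2832 / (155.6e-9)
= 6.2832 / 1.5560e-07
= 4.0380e+07 /m

4.0380e+07


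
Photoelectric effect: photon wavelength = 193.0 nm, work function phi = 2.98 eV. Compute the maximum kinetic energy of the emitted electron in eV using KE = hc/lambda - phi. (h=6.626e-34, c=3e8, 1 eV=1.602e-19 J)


E_photon = hc / lambda
= (6.626e-34)(3e8) / (193.0e-9)
= 1.0299e-18 J
= 6.4291 eV
KE = E_photon - phi
= 6.4291 - 2.98
= 3.4491 eV

3.4491


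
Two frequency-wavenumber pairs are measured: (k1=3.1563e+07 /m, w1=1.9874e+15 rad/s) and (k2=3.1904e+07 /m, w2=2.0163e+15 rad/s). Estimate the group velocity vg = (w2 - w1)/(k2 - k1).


vg = (w2 - w1) / (k2 - k1)
= (2.0163e+15 - 1.9874e+15) / (3.1904e+07 - 3.1563e+07)
= 2.8900e+13 / 3.4100e+05
= 8.4751e+07 m/s

8.4751e+07


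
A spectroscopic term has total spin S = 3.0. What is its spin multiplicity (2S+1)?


Spin multiplicity = 2S + 1
= 2 * 3.0 + 1
= 6.0 + 1
= 7

7


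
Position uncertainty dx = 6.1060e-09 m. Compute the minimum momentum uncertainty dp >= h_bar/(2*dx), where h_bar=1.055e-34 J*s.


dp = h_bar / (2 * dx)
= 1.055e-34 / (2 * 6.1060e-09)
= 1.055e-34 / 1.2212e-08
= 8.6390e-27 kg*m/s

8.6390e-27


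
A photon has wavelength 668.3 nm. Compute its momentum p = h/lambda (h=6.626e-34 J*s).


p = h / lambda
= 6.626e-34 / (668.3e-9)
= 6.626e-34 / 6.6830e-07
= 9.9147e-28 kg*m/s

9.9147e-28


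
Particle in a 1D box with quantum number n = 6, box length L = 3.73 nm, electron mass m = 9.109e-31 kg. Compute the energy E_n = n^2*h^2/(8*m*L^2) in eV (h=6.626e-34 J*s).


E = n^2 * h^2 / (8 * m * L^2)
= 6^2 * (6.626e-34)^2 / (8 * 9.109e-31 * (3.73e-9)^2)
= 36 * 4.3904e-67 / (8 * 9.109e-31 * 1.3913e-17)
= 1.5589e-19 J
= 0.9731 eV

0.9731


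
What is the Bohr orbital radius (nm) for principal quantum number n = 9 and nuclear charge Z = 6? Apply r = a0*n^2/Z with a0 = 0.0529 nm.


r = a0 * n^2 / Z
= 0.0529 * 9^2 / 6
= 0.0529 * 81 / 6
= 0.7142 nm

0.7142


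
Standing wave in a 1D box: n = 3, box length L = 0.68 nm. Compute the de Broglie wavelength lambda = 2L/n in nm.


lambda = 2L / n
= 2 * 0.68 / 3
= 1.36 / 3
= 0.4533 nm

0.4533


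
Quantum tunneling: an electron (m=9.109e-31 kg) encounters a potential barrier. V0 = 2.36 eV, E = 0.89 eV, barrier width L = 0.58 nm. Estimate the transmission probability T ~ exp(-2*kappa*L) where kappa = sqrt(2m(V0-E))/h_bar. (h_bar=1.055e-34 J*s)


V0 - E = 1.47 eV = 2.3549e-19 J
kappa = sqrt(2 * m * (V0-E)) / h_bar
= sqrt(2 * 9.109e-31 * 2.3549e-19) / 1.055e-34
= 6.2085e+09 /m
2*kappa*L = 2 * 6.2085e+09 * 0.58e-9
= 7.2019
T = exp(-7.2019) = 7.451845e-04

7.451845e-04


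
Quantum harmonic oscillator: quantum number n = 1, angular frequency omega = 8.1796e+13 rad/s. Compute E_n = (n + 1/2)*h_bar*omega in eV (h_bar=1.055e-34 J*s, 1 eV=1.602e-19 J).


E = (n + 1/2) * h_bar * omega
= (1 + 0.5) * 1.055e-34 * 8.1796e+13
= 1.5 * 8.6295e-21
= 1.2944e-20 J
= 0.0808 eV

0.0808


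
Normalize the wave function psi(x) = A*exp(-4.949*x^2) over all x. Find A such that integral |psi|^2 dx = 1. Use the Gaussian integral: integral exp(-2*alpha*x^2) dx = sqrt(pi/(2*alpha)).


integral |psi|^2 dx = A^2 * sqrt(pi/(2*alpha)) = 1
A^2 = sqrt(2*alpha/pi)
= sqrt(2 * 4.949 / pi)
= 1.775002
A = sqrt(1.775002)
= 1.3323

1.3323


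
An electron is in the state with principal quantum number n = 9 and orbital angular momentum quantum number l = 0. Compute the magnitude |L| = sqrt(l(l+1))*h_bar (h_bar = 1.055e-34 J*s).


L = sqrt(l*(l+1)) * h_bar
= sqrt(0 * 1) * 1.055e-34
= sqrt(0) * 1.055e-34
= 0.0 * 1.055e-34
= 0.0000e+00 J*s

0.0000e+00


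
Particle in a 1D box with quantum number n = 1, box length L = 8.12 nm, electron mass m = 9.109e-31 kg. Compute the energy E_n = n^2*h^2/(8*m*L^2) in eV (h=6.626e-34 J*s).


E = n^2 * h^2 / (8 * m * L^2)
= 1^2 * (6.626e-34)^2 / (8 * 9.109e-31 * (8.12e-9)^2)
= 1 * 4.3904e-67 / (8 * 9.109e-31 * 6.5934e-17)
= 9.1376e-22 J
= 0.0057 eV

0.0057


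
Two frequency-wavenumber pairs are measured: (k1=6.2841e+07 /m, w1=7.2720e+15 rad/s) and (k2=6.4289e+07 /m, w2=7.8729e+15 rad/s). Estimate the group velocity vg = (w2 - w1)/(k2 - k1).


vg = (w2 - w1) / (k2 - k1)
= (7.8729e+15 - 7.2720e+15) / (6.4289e+07 - 6.2841e+07)
= 6.0090e+14 / 1.4480e+06
= 4.1499e+08 m/s

4.1499e+08


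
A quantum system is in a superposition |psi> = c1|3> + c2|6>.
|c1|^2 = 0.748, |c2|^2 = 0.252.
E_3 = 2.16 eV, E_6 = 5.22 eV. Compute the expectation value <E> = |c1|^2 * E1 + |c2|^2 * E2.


<E> = |c1|^2 * E1 + |c2|^2 * E2
= 0.748 * 2.16 + 0.252 * 5.22
= 1.6157 + 1.3154
= 2.9311 eV

2.9311


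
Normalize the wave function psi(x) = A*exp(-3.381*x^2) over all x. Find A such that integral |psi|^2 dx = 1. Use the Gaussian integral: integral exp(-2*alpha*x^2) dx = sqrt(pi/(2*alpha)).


integral |psi|^2 dx = A^2 * sqrt(pi/(2*alpha)) = 1
A^2 = sqrt(2*alpha/pi)
= sqrt(2 * 3.381 / pi)
= 1.46711
A = sqrt(1.46711)
= 1.2112

1.2112


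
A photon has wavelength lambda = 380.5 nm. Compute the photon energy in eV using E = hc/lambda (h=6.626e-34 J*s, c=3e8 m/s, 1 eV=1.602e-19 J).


E = hc / lambda
= (6.626e-34)(3e8) / (380.5e-9)
= 1.9878e-25 / 3.8050e-07
= 5.2242e-19 J
Converting to eV: 5.2242e-19 / 1.602e-19
= 3.261 eV

3.261


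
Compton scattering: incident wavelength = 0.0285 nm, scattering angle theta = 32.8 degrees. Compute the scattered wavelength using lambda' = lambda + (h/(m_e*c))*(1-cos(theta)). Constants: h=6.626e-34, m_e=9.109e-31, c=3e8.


Compton wavelength: h/(m_e*c) = 2.4247e-12 m
d_lambda = 2.4247e-12 * (1 - cos(32.8 deg))
= 2.4247e-12 * 0.159433
= 3.8658e-13 m = 0.000387 nm
lambda' = 0.0285 + 0.000387
= 0.028887 nm

0.028887


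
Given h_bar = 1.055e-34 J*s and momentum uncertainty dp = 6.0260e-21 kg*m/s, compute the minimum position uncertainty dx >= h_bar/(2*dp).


dx = h_bar / (2 * dp)
= 1.055e-34 / (2 * 6.0260e-21)
= 1.055e-34 / 1.2052e-20
= 8.7537e-15 m

8.7537e-15


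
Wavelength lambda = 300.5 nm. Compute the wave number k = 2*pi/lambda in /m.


k = 2 * pi / lambda
= 6.2832 / (300.5e-9)
= 6.2832 / 3.0050e-07
= 2.0909e+07 /m

2.0909e+07


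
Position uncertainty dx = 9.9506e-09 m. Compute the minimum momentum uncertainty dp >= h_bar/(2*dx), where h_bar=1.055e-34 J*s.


dp = h_bar / (2 * dx)
= 1.055e-34 / (2 * 9.9506e-09)
= 1.055e-34 / 1.9901e-08
= 5.3012e-27 kg*m/s

5.3012e-27


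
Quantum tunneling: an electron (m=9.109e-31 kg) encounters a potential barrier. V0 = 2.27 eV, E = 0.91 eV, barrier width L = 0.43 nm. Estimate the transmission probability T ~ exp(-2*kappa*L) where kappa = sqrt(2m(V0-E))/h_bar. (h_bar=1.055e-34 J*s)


V0 - E = 1.36 eV = 2.1787e-19 J
kappa = sqrt(2 * m * (V0-E)) / h_bar
= sqrt(2 * 9.109e-31 * 2.1787e-19) / 1.055e-34
= 5.9717e+09 /m
2*kappa*L = 2 * 5.9717e+09 * 0.43e-9
= 5.1357
T = exp(-5.1357) = 5.883113e-03

5.883113e-03


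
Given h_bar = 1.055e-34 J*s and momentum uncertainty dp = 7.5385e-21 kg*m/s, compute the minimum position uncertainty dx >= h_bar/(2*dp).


dx = h_bar / (2 * dp)
= 1.055e-34 / (2 * 7.5385e-21)
= 1.055e-34 / 1.5077e-20
= 6.9974e-15 m

6.9974e-15


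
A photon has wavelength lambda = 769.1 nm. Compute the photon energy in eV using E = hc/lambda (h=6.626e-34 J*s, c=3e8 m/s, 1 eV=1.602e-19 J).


E = hc / lambda
= (6.626e-34)(3e8) / (769.1e-9)
= 1.9878e-25 / 7.6910e-07
= 2.5846e-19 J
Converting to eV: 2.5846e-19 / 1.602e-19
= 1.6133 eV

1.6133


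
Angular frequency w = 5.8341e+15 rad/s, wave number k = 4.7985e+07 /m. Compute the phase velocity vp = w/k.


vp = w / k
= 5.8341e+15 / 4.7985e+07
= 1.2158e+08 m/s

1.2158e+08


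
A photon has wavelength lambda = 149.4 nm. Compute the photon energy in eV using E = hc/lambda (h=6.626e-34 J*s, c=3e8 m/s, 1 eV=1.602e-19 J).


E = hc / lambda
= (6.626e-34)(3e8) / (149.4e-9)
= 1.9878e-25 / 1.4940e-07
= 1.3305e-18 J
Converting to eV: 1.3305e-18 / 1.602e-19
= 8.3054 eV

8.3054


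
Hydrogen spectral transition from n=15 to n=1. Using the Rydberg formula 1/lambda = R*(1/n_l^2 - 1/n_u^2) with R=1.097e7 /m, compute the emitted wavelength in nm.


1/lambda = R * (1/n_l^2 - 1/n_u^2)
= 1.097e7 * (1/1^2 - 1/15^2)
= 1.097e7 * (1.0 - 0.004444)
= 1.097e7 * 0.995556
= 1.0921e+07 /m
lambda = 1 / 1.0921e+07 = 91.5647 nm

91.5647


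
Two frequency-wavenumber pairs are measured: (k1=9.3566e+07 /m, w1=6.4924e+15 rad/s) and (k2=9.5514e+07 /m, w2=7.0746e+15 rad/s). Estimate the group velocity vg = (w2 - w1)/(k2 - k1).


vg = (w2 - w1) / (k2 - k1)
= (7.0746e+15 - 6.4924e+15) / (9.5514e+07 - 9.3566e+07)
= 5.8220e+14 / 1.9480e+06
= 2.9887e+08 m/s

2.9887e+08


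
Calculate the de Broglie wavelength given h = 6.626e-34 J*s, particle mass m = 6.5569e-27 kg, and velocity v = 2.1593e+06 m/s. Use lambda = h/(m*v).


lambda = h / (m * v)
= 6.626e-34 / (6.5569e-27 * 2.1593e+06)
= 6.626e-34 / 1.4158e-20
= 4.6799e-14 m

4.6799e-14


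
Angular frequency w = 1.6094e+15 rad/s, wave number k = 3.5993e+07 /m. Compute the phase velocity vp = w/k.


vp = w / k
= 1.6094e+15 / 3.5993e+07
= 4.4714e+07 m/s

4.4714e+07


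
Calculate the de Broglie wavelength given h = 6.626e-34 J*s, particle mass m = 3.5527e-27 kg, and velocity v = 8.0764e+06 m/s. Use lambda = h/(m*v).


lambda = h / (m * v)
= 6.626e-34 / (3.5527e-27 * 8.0764e+06)
= 6.626e-34 / 2.8693e-20
= 2.3093e-14 m

2.3093e-14


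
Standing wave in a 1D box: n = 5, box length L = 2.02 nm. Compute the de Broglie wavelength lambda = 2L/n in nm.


lambda = 2L / n
= 2 * 2.02 / 5
= 4.04 / 5
= 0.808 nm

0.808


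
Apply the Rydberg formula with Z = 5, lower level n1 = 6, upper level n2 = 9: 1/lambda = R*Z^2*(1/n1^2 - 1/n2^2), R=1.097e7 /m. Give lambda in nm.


1/lambda = R * Z^2 * (1/n1^2 - 1/n2^2)
= 1.097e7 * 5^2 * (1/6^2 - 1/9^2)
= 1.097e7 * 25 * (0.027778 - 0.012346)
= 4.2323e+06 /m
lambda = 1 / 4.2323e+06
= 236.2808 nm

236.2808


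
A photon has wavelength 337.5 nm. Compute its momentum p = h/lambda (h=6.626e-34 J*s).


p = h / lambda
= 6.626e-34 / (337.5e-9)
= 6.626e-34 / 3.3750e-07
= 1.9633e-27 kg*m/s

1.9633e-27


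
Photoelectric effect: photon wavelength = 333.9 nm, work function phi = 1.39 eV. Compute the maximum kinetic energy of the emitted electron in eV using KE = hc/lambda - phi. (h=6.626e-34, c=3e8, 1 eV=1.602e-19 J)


E_photon = hc / lambda
= (6.626e-34)(3e8) / (333.9e-9)
= 5.9533e-19 J
= 3.7162 eV
KE = E_photon - phi
= 3.7162 - 1.39
= 2.3262 eV

2.3262


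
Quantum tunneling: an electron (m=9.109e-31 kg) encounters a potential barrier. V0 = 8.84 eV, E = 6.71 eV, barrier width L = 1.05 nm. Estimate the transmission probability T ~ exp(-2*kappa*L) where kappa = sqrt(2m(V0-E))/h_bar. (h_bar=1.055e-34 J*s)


V0 - E = 2.13 eV = 3.4123e-19 J
kappa = sqrt(2 * m * (V0-E)) / h_bar
= sqrt(2 * 9.109e-31 * 3.4123e-19) / 1.055e-34
= 7.4734e+09 /m
2*kappa*L = 2 * 7.4734e+09 * 1.05e-9
= 15.6942
T = exp(-15.6942) = 1.527954e-07

1.527954e-07


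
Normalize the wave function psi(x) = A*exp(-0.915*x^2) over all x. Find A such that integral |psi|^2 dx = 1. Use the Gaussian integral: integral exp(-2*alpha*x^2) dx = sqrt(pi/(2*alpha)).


integral |psi|^2 dx = A^2 * sqrt(pi/(2*alpha)) = 1
A^2 = sqrt(2*alpha/pi)
= sqrt(2 * 0.915 / pi)
= 0.763222
A = sqrt(0.763222)
= 0.8736

0.8736


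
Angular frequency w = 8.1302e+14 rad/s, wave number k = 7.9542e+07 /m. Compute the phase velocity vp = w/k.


vp = w / k
= 8.1302e+14 / 7.9542e+07
= 1.0221e+07 m/s

1.0221e+07


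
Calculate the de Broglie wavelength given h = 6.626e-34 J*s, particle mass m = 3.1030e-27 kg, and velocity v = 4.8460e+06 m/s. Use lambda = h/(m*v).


lambda = h / (m * v)
= 6.626e-34 / (3.1030e-27 * 4.8460e+06)
= 6.626e-34 / 1.5037e-20
= 4.4064e-14 m

4.4064e-14


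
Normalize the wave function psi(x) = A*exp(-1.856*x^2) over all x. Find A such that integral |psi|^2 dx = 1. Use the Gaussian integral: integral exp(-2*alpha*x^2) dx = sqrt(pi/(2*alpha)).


integral |psi|^2 dx = A^2 * sqrt(pi/(2*alpha)) = 1
A^2 = sqrt(2*alpha/pi)
= sqrt(2 * 1.856 / pi)
= 1.086999
A = sqrt(1.086999)
= 1.0426

1.0426


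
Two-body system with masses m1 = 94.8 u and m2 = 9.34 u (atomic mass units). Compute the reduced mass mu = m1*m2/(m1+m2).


mu = m1 * m2 / (m1 + m2)
= 94.8 * 9.34 / (94.8 + 9.34)
= 885.432 / 104.14
= 8.5023 u

8.5023


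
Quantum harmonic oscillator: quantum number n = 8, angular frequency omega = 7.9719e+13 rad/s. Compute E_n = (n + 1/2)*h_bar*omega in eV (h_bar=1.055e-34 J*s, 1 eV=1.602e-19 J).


E = (n + 1/2) * h_bar * omega
= (8 + 0.5) * 1.055e-34 * 7.9719e+13
= 8.5 * 8.4104e-21
= 7.1488e-20 J
= 0.4462 eV

0.4462


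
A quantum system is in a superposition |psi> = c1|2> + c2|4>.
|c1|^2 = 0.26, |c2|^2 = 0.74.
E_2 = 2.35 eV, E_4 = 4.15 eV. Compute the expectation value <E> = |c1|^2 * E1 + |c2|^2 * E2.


<E> = |c1|^2 * E1 + |c2|^2 * E2
= 0.26 * 2.35 + 0.74 * 4.15
= 0.611 + 3.071
= 3.682 eV

3.682


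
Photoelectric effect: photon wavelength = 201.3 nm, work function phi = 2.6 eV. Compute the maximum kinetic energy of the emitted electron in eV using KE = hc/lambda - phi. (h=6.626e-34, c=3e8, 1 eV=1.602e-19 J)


E_photon = hc / lambda
= (6.626e-34)(3e8) / (201.3e-9)
= 9.8748e-19 J
= 6.1641 eV
KE = E_photon - phi
= 6.1641 - 2.6
= 3.5641 eV

3.5641


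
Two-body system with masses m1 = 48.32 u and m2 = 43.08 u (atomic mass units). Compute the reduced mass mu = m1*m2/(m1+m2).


mu = m1 * m2 / (m1 + m2)
= 48.32 * 43.08 / (48.32 + 43.08)
= 2081.6256 / 91.4
= 22.7749 u

22.7749


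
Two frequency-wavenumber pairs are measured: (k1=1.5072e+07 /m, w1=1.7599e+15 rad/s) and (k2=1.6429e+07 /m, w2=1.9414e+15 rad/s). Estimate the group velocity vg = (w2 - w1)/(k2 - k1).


vg = (w2 - w1) / (k2 - k1)
= (1.9414e+15 - 1.7599e+15) / (1.6429e+07 - 1.5072e+07)
= 1.8150e+14 / 1.3570e+06
= 1.3375e+08 m/s

1.3375e+08


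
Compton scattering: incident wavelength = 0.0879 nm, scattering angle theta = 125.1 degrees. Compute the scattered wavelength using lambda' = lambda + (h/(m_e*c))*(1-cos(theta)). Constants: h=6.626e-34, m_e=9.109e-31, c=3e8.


Compton wavelength: h/(m_e*c) = 2.4247e-12 m
d_lambda = 2.4247e-12 * (1 - cos(125.1 deg))
= 2.4247e-12 * 1.575005
= 3.8189e-12 m = 0.003819 nm
lambda' = 0.0879 + 0.003819
= 0.091719 nm

0.091719


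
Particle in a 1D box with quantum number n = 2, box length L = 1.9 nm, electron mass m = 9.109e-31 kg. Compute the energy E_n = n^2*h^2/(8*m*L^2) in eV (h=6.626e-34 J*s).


E = n^2 * h^2 / (8 * m * L^2)
= 2^2 * (6.626e-34)^2 / (8 * 9.109e-31 * (1.9e-9)^2)
= 4 * 4.3904e-67 / (8 * 9.109e-31 * 3.6100e-18)
= 6.6757e-20 J
= 0.4167 eV

0.4167


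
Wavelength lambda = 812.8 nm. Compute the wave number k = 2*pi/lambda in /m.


k = 2 * pi / lambda
= 6.2832 / (812.8e-9)
= 6.2832 / 8.1280e-07
= 7.7303e+06 /m

7.7303e+06


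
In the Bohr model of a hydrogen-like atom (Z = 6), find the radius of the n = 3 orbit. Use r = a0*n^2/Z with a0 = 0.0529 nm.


r = a0 * n^2 / Z
= 0.0529 * 3^2 / 6
= 0.0529 * 9 / 6
= 0.0794 nm

0.0794


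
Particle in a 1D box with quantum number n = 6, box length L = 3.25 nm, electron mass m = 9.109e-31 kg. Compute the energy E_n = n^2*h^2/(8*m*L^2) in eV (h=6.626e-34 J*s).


E = n^2 * h^2 / (8 * m * L^2)
= 6^2 * (6.626e-34)^2 / (8 * 9.109e-31 * (3.25e-9)^2)
= 36 * 4.3904e-67 / (8 * 9.109e-31 * 1.0563e-17)
= 2.0534e-19 J
= 1.2818 eV

1.2818


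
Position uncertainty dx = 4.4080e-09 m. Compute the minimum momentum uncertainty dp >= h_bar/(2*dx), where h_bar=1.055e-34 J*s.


dp = h_bar / (2 * dx)
= 1.055e-34 / (2 * 4.4080e-09)
= 1.055e-34 / 8.8160e-09
= 1.1967e-26 kg*m/s

1.1967e-26


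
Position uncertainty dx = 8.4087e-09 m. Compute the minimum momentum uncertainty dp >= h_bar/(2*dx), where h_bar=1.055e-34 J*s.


dp = h_bar / (2 * dx)
= 1.055e-34 / (2 * 8.4087e-09)
= 1.055e-34 / 1.6817e-08
= 6.2733e-27 kg*m/s

6.2733e-27


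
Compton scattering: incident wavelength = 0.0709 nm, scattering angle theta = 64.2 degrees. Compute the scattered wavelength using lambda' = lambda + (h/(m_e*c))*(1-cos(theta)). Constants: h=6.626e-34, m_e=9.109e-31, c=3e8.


Compton wavelength: h/(m_e*c) = 2.4247e-12 m
d_lambda = 2.4247e-12 * (1 - cos(64.2 deg))
= 2.4247e-12 * 0.564769
= 1.3694e-12 m = 0.001369 nm
lambda' = 0.0709 + 0.001369
= 0.072269 nm

0.072269


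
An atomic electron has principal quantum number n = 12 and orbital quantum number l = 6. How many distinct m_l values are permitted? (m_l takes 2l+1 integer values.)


m_l ranges from -l to +l in integer steps
So m_l goes from -6 to +6
Count = 2l + 1 = 2*6 + 1
= 13

13


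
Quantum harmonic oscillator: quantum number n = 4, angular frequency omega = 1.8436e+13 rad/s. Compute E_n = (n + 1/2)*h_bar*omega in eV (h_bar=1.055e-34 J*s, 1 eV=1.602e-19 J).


E = (n + 1/2) * h_bar * omega
= (4 + 0.5) * 1.055e-34 * 1.8436e+13
= 4.5 * 1.9450e-21
= 8.7525e-21 J
= 0.0546 eV

0.0546


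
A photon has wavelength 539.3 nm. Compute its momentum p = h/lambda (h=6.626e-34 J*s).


p = h / lambda
= 6.626e-34 / (539.3e-9)
= 6.626e-34 / 5.3930e-07
= 1.2286e-27 kg*m/s

1.2286e-27


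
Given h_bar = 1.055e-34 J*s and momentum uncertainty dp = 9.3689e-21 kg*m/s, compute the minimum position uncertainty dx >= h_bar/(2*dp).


dx = h_bar / (2 * dp)
= 1.055e-34 / (2 * 9.3689e-21)
= 1.055e-34 / 1.8738e-20
= 5.6303e-15 m

5.6303e-15


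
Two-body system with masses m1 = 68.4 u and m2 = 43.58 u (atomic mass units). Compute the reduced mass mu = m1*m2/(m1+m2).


mu = m1 * m2 / (m1 + m2)
= 68.4 * 43.58 / (68.4 + 43.58)
= 2980.872 / 111.98
= 26.6197 u

26.6197


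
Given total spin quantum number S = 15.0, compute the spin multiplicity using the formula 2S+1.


Spin multiplicity = 2S + 1
= 2 * 15.0 + 1
= 30.0 + 1
= 31

31


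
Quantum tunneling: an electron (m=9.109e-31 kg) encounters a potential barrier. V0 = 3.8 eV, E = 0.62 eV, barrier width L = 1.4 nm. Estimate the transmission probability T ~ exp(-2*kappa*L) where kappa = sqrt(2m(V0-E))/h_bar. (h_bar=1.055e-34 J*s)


V0 - E = 3.18 eV = 5.0944e-19 J
kappa = sqrt(2 * m * (V0-E)) / h_bar
= sqrt(2 * 9.109e-31 * 5.0944e-19) / 1.055e-34
= 9.1315e+09 /m
2*kappa*L = 2 * 9.1315e+09 * 1.4e-9
= 25.5682
T = exp(-25.5682) = 7.867866e-12

7.867866e-12


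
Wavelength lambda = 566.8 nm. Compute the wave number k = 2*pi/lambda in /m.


k = 2 * pi / lambda
= 6.2832 / (566.8e-9)
= 6.2832 / 5.6680e-07
= 1.1085e+07 /m

1.1085e+07


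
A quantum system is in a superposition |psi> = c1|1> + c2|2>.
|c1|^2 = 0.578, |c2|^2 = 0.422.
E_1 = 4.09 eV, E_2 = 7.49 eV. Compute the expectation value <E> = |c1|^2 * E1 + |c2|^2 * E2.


<E> = |c1|^2 * E1 + |c2|^2 * E2
= 0.578 * 4.09 + 0.422 * 7.49
= 2.364 + 3.1608
= 5.5248 eV

5.5248


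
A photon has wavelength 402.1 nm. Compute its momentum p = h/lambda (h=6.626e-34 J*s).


p = h / lambda
= 6.626e-34 / (402.1e-9)
= 6.626e-34 / 4.0210e-07
= 1.6478e-27 kg*m/s

1.6478e-27


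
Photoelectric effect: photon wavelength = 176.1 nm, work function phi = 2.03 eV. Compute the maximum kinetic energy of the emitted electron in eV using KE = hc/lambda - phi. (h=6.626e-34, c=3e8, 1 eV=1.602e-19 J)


E_photon = hc / lambda
= (6.626e-34)(3e8) / (176.1e-9)
= 1.1288e-18 J
= 7.0461 eV
KE = E_photon - phi
= 7.0461 - 2.03
= 5.0161 eV

5.0161


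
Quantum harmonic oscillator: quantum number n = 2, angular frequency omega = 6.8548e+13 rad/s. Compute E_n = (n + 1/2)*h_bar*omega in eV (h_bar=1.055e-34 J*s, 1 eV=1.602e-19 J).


E = (n + 1/2) * h_bar * omega
= (2 + 0.5) * 1.055e-34 * 6.8548e+13
= 2.5 * 7.2318e-21
= 1.8080e-20 J
= 0.1129 eV

0.1129


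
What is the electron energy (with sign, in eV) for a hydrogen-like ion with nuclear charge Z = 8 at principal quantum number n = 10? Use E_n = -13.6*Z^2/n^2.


E_n = -13.6 * Z^2 / n^2
= -13.6 * 8^2 / 10^2
= -13.6 * 64 / 100
= -8.704 eV

-8.704


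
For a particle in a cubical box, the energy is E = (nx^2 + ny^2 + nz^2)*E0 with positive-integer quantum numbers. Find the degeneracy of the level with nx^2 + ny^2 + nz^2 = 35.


Enumerate all (nx, ny, nz) with nx^2 + ny^2 + nz^2 = 35:
(1,3,5)
(1,5,3)
(3,1,5)
(3,5,1)
(5,1,3)
(5,3,1)
Total degeneracy = 6

6


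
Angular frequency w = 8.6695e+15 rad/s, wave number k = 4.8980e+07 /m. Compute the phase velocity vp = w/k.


vp = w / k
= 8.6695e+15 / 4.8980e+07
= 1.7700e+08 m/s

1.7700e+08


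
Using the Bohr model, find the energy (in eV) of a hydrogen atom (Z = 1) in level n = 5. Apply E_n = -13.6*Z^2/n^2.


E_n = -13.6 * Z^2 / n^2
= -13.6 * 1^2 / 5^2
= -13.6 * 1 / 25
= -0.544 eV

-0.544


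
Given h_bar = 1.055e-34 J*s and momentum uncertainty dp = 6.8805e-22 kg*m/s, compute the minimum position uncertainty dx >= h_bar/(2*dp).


dx = h_bar / (2 * dp)
= 1.055e-34 / (2 * 6.8805e-22)
= 1.055e-34 / 1.3761e-21
= 7.6666e-14 m

7.6666e-14


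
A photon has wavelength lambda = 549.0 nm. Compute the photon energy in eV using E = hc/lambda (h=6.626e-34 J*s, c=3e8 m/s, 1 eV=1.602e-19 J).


E = hc / lambda
= (6.626e-34)(3e8) / (549.0e-9)
= 1.9878e-25 / 5.4900e-07
= 3.6208e-19 J
Converting to eV: 3.6208e-19 / 1.602e-19
= 2.2602 eV

2.2602


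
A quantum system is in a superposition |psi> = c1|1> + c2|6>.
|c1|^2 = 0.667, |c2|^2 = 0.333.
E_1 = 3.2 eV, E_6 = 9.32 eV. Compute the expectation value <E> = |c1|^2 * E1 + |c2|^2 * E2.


<E> = |c1|^2 * E1 + |c2|^2 * E2
= 0.667 * 3.2 + 0.333 * 9.32
= 2.1344 + 3.1036
= 5.238 eV

5.238


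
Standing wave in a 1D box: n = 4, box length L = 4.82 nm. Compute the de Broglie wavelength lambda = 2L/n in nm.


lambda = 2L / n
= 2 * 4.82 / 4
= 9.64 / 4
= 2.41 nm

2.41


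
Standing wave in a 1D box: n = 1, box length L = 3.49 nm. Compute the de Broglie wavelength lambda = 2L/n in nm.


lambda = 2L / n
= 2 * 3.49 / 1
= 6.98 / 1
= 6.98 nm

6.98


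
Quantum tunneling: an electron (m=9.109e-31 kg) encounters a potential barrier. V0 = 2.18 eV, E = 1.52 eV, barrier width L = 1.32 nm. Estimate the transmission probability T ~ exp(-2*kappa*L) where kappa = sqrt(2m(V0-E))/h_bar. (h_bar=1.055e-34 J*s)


V0 - E = 0.66 eV = 1.0573e-19 J
kappa = sqrt(2 * m * (V0-E)) / h_bar
= sqrt(2 * 9.109e-31 * 1.0573e-19) / 1.055e-34
= 4.1601e+09 /m
2*kappa*L = 2 * 4.1601e+09 * 1.32e-9
= 10.9826
T = exp(-10.9826) = 1.699491e-05

1.699491e-05


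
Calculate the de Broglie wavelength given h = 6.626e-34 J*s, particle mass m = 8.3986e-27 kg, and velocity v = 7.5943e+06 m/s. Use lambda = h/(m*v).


lambda = h / (m * v)
= 6.626e-34 / (8.3986e-27 * 7.5943e+06)
= 6.626e-34 / 6.3781e-20
= 1.0389e-14 m

1.0389e-14


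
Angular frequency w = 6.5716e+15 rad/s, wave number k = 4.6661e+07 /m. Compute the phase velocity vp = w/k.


vp = w / k
= 6.5716e+15 / 4.6661e+07
= 1.4084e+08 m/s

1.4084e+08


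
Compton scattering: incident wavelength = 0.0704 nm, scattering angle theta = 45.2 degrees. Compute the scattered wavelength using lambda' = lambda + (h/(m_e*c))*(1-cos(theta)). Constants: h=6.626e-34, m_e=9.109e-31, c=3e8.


Compton wavelength: h/(m_e*c) = 2.4247e-12 m
d_lambda = 2.4247e-12 * (1 - cos(45.2 deg))
= 2.4247e-12 * 0.295366
= 7.1618e-13 m = 0.000716 nm
lambda' = 0.0704 + 0.000716
= 0.071116 nm

0.071116


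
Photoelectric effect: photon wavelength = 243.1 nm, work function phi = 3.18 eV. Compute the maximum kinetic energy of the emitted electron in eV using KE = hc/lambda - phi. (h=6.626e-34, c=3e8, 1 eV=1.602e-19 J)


E_photon = hc / lambda
= (6.626e-34)(3e8) / (243.1e-9)
= 8.1769e-19 J
= 5.1042 eV
KE = E_photon - phi
= 5.1042 - 3.18
= 1.9242 eV

1.9242


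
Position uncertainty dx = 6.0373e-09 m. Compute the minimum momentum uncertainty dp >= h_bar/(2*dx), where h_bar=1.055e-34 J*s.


dp = h_bar / (2 * dx)
= 1.055e-34 / (2 * 6.0373e-09)
= 1.055e-34 / 1.2075e-08
= 8.7373e-27 kg*m/s

8.7373e-27


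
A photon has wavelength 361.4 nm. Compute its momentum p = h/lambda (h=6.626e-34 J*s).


p = h / lambda
= 6.626e-34 / (361.4e-9)
= 6.626e-34 / 3.6140e-07
= 1.8334e-27 kg*m/s

1.8334e-27


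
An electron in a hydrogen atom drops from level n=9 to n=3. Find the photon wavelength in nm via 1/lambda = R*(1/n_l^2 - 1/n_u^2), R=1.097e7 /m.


1/lambda = R * (1/n_l^2 - 1/n_u^2)
= 1.097e7 * (1/3^2 - 1/9^2)
= 1.097e7 * (0.111111 - 0.012346)
= 1.097e7 * 0.098765
= 1.0835e+06 /m
lambda = 1 / 1.0835e+06 = 922.9717 nm

922.9717


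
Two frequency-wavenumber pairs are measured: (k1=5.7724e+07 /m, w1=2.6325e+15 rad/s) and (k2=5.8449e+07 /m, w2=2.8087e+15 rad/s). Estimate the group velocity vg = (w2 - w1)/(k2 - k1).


vg = (w2 - w1) / (k2 - k1)
= (2.8087e+15 - 2.6325e+15) / (5.8449e+07 - 5.7724e+07)
= 1.7620e+14 / 7.2500e+05
= 2.4303e+08 m/s

2.4303e+08


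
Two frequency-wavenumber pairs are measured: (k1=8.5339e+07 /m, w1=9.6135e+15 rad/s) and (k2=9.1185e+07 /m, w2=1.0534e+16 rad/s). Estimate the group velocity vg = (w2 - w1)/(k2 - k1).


vg = (w2 - w1) / (k2 - k1)
= (1.0534e+16 - 9.6135e+15) / (9.1185e+07 - 8.5339e+07)
= 9.2050e+14 / 5.8460e+06
= 1.5746e+08 m/s

1.5746e+08


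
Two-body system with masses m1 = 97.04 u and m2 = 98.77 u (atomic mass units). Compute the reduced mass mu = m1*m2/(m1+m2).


mu = m1 * m2 / (m1 + m2)
= 97.04 * 98.77 / (97.04 + 98.77)
= 9584.6408 / 195.81
= 48.9487 u

48.9487


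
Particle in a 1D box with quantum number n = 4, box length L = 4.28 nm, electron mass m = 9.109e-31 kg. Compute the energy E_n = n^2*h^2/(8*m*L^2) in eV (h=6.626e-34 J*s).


E = n^2 * h^2 / (8 * m * L^2)
= 4^2 * (6.626e-34)^2 / (8 * 9.109e-31 * (4.28e-9)^2)
= 16 * 4.3904e-67 / (8 * 9.109e-31 * 1.8318e-17)
= 5.2623e-20 J
= 0.3285 eV

0.3285


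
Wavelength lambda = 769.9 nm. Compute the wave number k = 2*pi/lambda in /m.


k = 2 * pi / lambda
= 6.2832 / (769.9e-9)
= 6.2832 / 7.6990e-07
= 8.1610e+06 /m

8.1610e+06


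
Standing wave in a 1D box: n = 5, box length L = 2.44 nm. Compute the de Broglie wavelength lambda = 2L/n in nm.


lambda = 2L / n
= 2 * 2.44 / 5
= 4.88 / 5
= 0.976 nm

0.976


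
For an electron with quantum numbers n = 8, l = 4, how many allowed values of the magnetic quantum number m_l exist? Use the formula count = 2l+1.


m_l ranges from -l to +l in integer steps
So m_l goes from -4 to +4
Count = 2l + 1 = 2*4 + 1
= 9

9


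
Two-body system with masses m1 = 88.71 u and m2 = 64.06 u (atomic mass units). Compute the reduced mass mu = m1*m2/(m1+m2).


mu = m1 * m2 / (m1 + m2)
= 88.71 * 64.06 / (88.71 + 64.06)
= 5682.7626 / 152.77
= 37.1982 u

37.1982


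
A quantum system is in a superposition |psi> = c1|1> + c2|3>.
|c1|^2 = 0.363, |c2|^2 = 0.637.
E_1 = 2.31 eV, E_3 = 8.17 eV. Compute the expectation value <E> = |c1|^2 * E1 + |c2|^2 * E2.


<E> = |c1|^2 * E1 + |c2|^2 * E2
= 0.363 * 2.31 + 0.637 * 8.17
= 0.8385 + 5.2043
= 6.0428 eV

6.0428


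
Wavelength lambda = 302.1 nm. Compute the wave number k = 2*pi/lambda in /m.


k = 2 * pi / lambda
= 6.2832 / (302.1e-9)
= 6.2832 / 3.0210e-07
= 2.0798e+07 /m

2.0798e+07


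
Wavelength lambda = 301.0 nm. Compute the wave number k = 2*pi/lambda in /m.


k = 2 * pi / lambda
= 6.2832 / (301.0e-9)
= 6.2832 / 3.0100e-07
= 2.0874e+07 /m

2.0874e+07


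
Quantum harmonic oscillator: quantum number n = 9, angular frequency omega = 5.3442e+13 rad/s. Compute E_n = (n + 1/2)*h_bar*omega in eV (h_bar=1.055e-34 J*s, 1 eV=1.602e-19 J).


E = (n + 1/2) * h_bar * omega
= (9 + 0.5) * 1.055e-34 * 5.3442e+13
= 9.5 * 5.6381e-21
= 5.3562e-20 J
= 0.3343 eV

0.3343


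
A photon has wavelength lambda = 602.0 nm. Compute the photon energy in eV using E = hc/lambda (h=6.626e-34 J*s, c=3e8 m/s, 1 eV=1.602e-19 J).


E = hc / lambda
= (6.626e-34)(3e8) / (602.0e-9)
= 1.9878e-25 / 6.0200e-07
= 3.3020e-19 J
Converting to eV: 3.3020e-19 / 1.602e-19
= 2.0612 eV

2.0612


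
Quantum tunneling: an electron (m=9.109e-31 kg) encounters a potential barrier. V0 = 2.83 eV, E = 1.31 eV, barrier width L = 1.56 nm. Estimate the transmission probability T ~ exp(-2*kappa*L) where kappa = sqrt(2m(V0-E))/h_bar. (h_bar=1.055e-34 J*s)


V0 - E = 1.52 eV = 2.4350e-19 J
kappa = sqrt(2 * m * (V0-E)) / h_bar
= sqrt(2 * 9.109e-31 * 2.4350e-19) / 1.055e-34
= 6.3132e+09 /m
2*kappa*L = 2 * 6.3132e+09 * 1.56e-9
= 19.6972
T = exp(-19.6972) = 2.789936e-09

2.789936e-09


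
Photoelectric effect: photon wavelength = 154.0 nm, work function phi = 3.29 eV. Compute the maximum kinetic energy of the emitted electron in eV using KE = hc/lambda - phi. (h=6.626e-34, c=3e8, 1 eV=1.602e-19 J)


E_photon = hc / lambda
= (6.626e-34)(3e8) / (154.0e-9)
= 1.2908e-18 J
= 8.0573 eV
KE = E_photon - phi
= 8.0573 - 3.29
= 4.7673 eV

4.7673


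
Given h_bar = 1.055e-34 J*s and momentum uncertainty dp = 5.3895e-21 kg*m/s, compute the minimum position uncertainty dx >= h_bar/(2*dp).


dx = h_bar / (2 * dp)
= 1.055e-34 / (2 * 5.3895e-21)
= 1.055e-34 / 1.0779e-20
= 9.7875e-15 m

9.7875e-15


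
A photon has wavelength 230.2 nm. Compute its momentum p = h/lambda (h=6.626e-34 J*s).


p = h / lambda
= 6.626e-34 / (230.2e-9)
= 6.626e-34 / 2.3020e-07
= 2.8784e-27 kg*m/s

2.8784e-27


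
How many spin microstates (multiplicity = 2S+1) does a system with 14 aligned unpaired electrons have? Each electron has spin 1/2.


Total spin S = N * (1/2) = 14 * 0.5 = 7.0
Spin multiplicity = 2S + 1
= 2 * 7.0 + 1
= 15

15
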